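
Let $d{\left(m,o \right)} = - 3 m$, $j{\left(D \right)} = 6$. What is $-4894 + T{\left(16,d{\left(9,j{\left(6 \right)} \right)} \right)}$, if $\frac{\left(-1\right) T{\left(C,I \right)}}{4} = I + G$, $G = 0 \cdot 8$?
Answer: $-4786$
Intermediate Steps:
$G = 0$
$T{\left(C,I \right)} = - 4 I$ ($T{\left(C,I \right)} = - 4 \left(I + 0\right) = - 4 I$)
$-4894 + T{\left(16,d{\left(9,j{\left(6 \right)} \right)} \right)} = -4894 - 4 \left(\left(-3\right) 9\right) = -4894 - -108 = -4894 + 108 = -4786$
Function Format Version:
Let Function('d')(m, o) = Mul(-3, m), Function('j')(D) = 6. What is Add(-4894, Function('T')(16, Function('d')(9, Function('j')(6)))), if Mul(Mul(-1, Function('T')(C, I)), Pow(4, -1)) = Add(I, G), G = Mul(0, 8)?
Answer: -4786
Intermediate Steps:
G = 0
Function('T')(C, I) = Mul(-4, I) (Function('T')(C, I) = Mul(-4, Add(I, 0)) = Mul(-4, I))
Add(-4894, Function('T')(16, Function('d')(9, Function('j')(6)))) = Add(-4894, Mul(-4, Mul(-3, 9))) = Add(-4894, Mul(-4, -27)) = Add(-4894, 108) = -4786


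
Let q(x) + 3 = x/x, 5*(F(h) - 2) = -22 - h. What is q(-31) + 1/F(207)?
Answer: -443/219 ≈ -2.0228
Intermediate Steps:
F(h) = -12/5 - h/5 (F(h) = 2 + (-22 - h)/5 = 2 + (-22/5 - h/5) = -12/5 - h/5)
q(x) = -2 (q(x) = -3 + x/x = -3 + 1 = -2)
q(-31) + 1/F(207) = -2 + 1/(-12/5 - ⅕*207) = -2 + 1/(-12/5 - 207/5) = -2 + 1/(-219/5) = -2 - 5/219 = -443/219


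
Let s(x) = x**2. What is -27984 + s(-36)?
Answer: -26688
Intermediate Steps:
-27984 + s(-36) = -27984 + (-36)**2 = -27984 + 1296 = -26688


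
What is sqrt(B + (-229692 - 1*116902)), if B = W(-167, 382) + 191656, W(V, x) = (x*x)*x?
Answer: sqrt(55588030) ≈ 7455.7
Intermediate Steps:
W(V, x) = x**3 (W(V, x) = x**2*x = x**3)
B = 55934624 (B = 382**3 + 191656 = 55742968 + 191656 = 55934624)
sqrt(B + (-229692 - 1*116902)) = sqrt(55934624 + (-229692 - 1*116902)) = sqrt(55934624 + (-229692 - 116902)) = sqrt(55934624 - 346594) = sqrt(55588030)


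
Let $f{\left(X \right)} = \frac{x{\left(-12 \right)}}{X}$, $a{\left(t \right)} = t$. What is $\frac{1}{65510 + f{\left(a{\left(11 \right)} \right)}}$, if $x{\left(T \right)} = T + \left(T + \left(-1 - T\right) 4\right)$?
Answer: $\frac{11}{720630} \approx 1.5264 \cdot 10^{-5}$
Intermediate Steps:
$x{\left(T \right)} = -4 - 2 T$ ($x{\left(T \right)} = T - \left(4 + 3 T\right) = -4 - 2 T$)
$f{\left(X \right)} = \frac{20}{X}$ ($f{\left(X \right)} = \frac{-4 - -24}{X} = \frac{-4 + 24}{X} = \frac{20}{X}$)
$\frac{1}{65510 + f{\left(a{\left(11 \right)} \right)}} = \frac{1}{65510 + \frac{20}{11}} = \frac{1}{\frac{720630}{11}} = \frac{11}{720630}$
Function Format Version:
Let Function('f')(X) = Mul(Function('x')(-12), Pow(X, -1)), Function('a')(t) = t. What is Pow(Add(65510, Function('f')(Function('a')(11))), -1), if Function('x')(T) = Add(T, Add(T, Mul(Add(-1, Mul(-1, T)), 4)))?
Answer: Rational(11, 720630) ≈ 1.5264e-5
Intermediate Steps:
Function('x')(T) = Add(-4, Mul(-2, T)) (Function('x')(T) = Add(T, Add(T, Add(-4, Mul(-4, T)))) = Add(T, Add(-4, Mul(-3, T))) = Add(-4, Mul(-2, T)))
Function('f')(X) = Mul(20, Pow(X, -1)) (Function('f')(X) = Mul(Add(-4, Mul(-2, -12)), Pow(X, -1)) = Mul(Add(-4, 24), Pow(X, -1)) = Mul(20, Pow(X, -1)))
Pow(Add(65510, Function('f')(Function('a')(11))), -1) = Pow(Add(65510, Mul(20, Pow(11, -1))), -1) = Pow(Add(65510, Mul(20, Rational(1, 11))), -1) = Pow(Add(65510, Rational(20, 11)), -1) = Pow(Rational(720630, 11), -1) = Rational(11, 720630)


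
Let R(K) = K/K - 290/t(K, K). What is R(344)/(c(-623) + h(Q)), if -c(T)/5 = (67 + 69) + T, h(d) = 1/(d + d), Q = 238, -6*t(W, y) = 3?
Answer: 276556/1159061 ≈ 0.23860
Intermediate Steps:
t(W, y) = -1/2 (t(W, y) = -1/6*3 = -1/2)
R(K) = 581 (R(K) = K/K - 290/(-1/2) = 1 - 290*(-2) = 1 + 580 = 581)
h(d) = 1/(2*d)
c(T) = -680 - 5*T (c(T) = -5*((67 + 69) + T) = -5*(136 + T) = -680 - 5*T)
R(344)/(c(-623) + h(Q)) = 581/((-680 - 5*(-623)) + (1/2)/238) = 581/((-680 + 3115) + (1/2)*(1/238)) = 581/(2435 + 1/476) = 581/(1159061/476) = 581*(476/1159061) = 276556/1159061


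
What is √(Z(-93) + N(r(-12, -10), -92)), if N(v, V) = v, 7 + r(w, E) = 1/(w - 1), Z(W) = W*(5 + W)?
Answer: 10*√13819/13 ≈ 90.426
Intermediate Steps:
r(w, E) = -7 + 1/(-1 + w) (r(w, E) = -7 + 1/(w - 1) = -7 + 1/(-1 + w))
√(Z(-93) + N(r(-12, -10), -92)) = √(-93*(5 - 93) + (8 - 7*(-12))/(-1 - 12)) = √(-93*(-88) + (8 + 84)/(-13)) = √(8184 - 1/13*92) = √(8184 - 92/13) = √(106300/13) = 10*√13819/13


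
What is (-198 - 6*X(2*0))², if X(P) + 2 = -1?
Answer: 32400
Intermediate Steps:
X(P) = -3 (X(P) = -2 - 1 = -3)
(-198 - 6*X(2*0))² = (-198 - 6*(-3))² = (-198 + 18)² = (-180)² = 32400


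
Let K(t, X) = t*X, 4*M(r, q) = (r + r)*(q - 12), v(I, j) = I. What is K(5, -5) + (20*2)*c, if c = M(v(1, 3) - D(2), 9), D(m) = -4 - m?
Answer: -445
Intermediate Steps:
M(r, q) = r*(-12 + q)/2 (M(r, q) = ((r + r)*(q - 12))/4 = ((2*r)*(-12 + q))/4 = (2*r*(-12 + q))/4 = r*(-12 + q)/2)
K(t, X) = X*t
c = -21/2 (c = (1 - (-4 - 1*2))*(-12 + 9)/2 = (½)*(1 - (-4 - 2))*(-3) = (½)*(1 - 1*(-6))*(-3) = (½)*(1 + 6)*(-3) = (½)*7*(-3) = -21/2 ≈ -10.500)
K(5, -5) + (20*2)*c = -5*5 + (20*2)*(-21/2) = -25 + 40*(-21/2) = -25 - 420 = -445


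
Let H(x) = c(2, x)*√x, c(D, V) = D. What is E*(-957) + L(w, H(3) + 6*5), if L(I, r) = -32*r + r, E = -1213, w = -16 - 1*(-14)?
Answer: 1159911 - 62*√3 ≈ 1.1598e+6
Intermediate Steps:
w = -2 (w = -16 + 14 = -2)
H(x) = 2*√x
L(I, r) = -31*r
E*(-957) + L(w, H(3) + 6*5) = -1213*(-957) - 31*(2*√3 + 6*5) = 1160841 - 31*(2*√3 + 30) = 1160841 - 31*(30 + 2*√3) = 1160841 + (-930 - 62*√3) = 1159911 - 62*√3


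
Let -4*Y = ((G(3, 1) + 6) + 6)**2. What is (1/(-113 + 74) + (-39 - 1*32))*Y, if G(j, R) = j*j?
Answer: 203595/26 ≈ 7830.6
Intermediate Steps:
G(j, R) = j**2
Y = -441/4 (Y = -((3**2 + 6) + 6)**2/4 = -((9 + 6) + 6)**2/4 = -(15 + 6)**2/4 = -1/4*21**2 = -1/4*441 = -441/4 ≈ -110.25)
(1/(-113 + 74) + (-39 - 1*32))*Y = (1/(-113 + 74) + (-39 - 1*32))*(-441/4) = (1/(-39) + (-39 - 32))*(-441/4) = (-1/39 - 71)*(-441/4) = -2770/39*(-441/4) = 203595/26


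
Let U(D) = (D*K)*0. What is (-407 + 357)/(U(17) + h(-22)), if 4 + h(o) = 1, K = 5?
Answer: 50/3 ≈ 16.667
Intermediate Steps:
U(D) = 0 (U(D) = (D*5)*0 = (5*D)*0 = 0)
h(o) = -3 (h(o) = -4 + 1 = -3)
(-407 + 357)/(U(17) + h(-22)) = (-407 + 357)/(0 - 3) = -50/(-3) = -50*(-1/3) = 50/3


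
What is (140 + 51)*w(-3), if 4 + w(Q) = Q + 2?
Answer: -955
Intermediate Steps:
w(Q) = -2 + Q (w(Q) = -4 + (Q + 2) = -4 + (2 + Q) = -2 + Q)
(140 + 51)*w(-3) = (140 + 51)*(-2 - 3) = 191*(-5) = -955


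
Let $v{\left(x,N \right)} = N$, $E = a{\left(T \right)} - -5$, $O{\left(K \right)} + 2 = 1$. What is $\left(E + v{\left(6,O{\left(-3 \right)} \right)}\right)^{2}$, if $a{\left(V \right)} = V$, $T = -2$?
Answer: $4$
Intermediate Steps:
$O{\left(K \right)} = -1$ ($O{\left(K \right)} = -2 + 1 = -1$)
$E = 3$ ($E = -2 - -5 = -2 + 5 = 3$)
$\left(E + v{\left(6,O{\left(-3 \right)} \right)}\right)^{2} = \left(3 - 1\right)^{2} = 2^{2} = 4$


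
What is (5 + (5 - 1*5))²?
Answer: 25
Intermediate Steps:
(5 + (5 - 1*5))² = (5 + (5 - 5))² = (5 + 0)² = 5² = 25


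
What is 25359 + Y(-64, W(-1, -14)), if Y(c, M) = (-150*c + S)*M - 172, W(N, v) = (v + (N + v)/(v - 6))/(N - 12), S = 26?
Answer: 909951/26 ≈ 34998.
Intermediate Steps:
W(N, v) = (v + (N + v)/(-6 + v))/(-12 + N)
Y(c, M) = -172 + M*(26 - 150*c) (Y(c, M) = (-150*c + 26)*M - 172 = (26 - 150*c)*M - 172 = M*(26 - 150*c) - 172 = -172 + M*(26 - 150*c))
25359 + Y(-64, W(-1, -14)) = 25359 + (-172 + 26*((-1 + (-14)² - 5*(-14))/(72 - 12*(-14) - 6*(-1) - 1*(-14))) - 150*(-1 + (-14)² - 5*(-14))/(72 - 12*(-14) - 6*(-1) - 1*(-14))*(-64)) = 25359 + (-172 + 26*((-1 + 196 + 70)/(72 + 168 + 6 + 14)) - 150*(-1 + 196 + 70)/(72 + 168 + 6 + 14)*(-64)) = 25359 + (-172 + 26*(265/260) - 150*265/260*(-64)) = 25359 + (-172 + 26*((1/260)*265) - 150*(1/260)*265*(-64)) = 25359 + (-172 + 26*(53/52) - 150*53/52*(-64)) = 25359 + (-172 + 53/2 + 127200/13) = 25359 + 250617/26 = 909951/26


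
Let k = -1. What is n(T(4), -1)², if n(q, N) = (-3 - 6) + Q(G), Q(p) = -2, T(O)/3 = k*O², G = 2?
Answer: 121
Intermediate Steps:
T(O) = -3*O² (T(O) = 3*(-O²) = -3*O²)
n(q, N) = -11 (n(q, N) = (-3 - 6) - 2 = -9 - 2 = -11)
n(T(4), -1)² = (-11)² = 121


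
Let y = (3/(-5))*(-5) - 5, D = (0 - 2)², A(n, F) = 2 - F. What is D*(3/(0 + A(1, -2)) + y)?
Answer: -5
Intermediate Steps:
D = 4 (D = (-2)² = 4)
y = -2 (y = (3*(-⅕))*(-5) - 5 = -⅗*(-5) - 5 = 3 - 5 = -2)
D*(3/(0 + A(1, -2)) + y) = 4*(3/(0 + (2 - 1*(-2))) - 2) = 4*(3/(0 + (2 + 2)) - 2) = 4*(3/(0 + 4) - 2) = 4*(3/4 - 2) = 4*(3*(¼) - 2) = 4*(¾ - 2) = 4*(-5/4) = -5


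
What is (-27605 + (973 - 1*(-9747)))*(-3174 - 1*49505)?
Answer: 889484915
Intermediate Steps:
(-27605 + (973 - 1*(-9747)))*(-3174 - 1*49505) = (-27605 + (973 + 9747))*(-3174 - 49505) = (-27605 + 10720)*(-52679) = -16885*(-52679) = 889484915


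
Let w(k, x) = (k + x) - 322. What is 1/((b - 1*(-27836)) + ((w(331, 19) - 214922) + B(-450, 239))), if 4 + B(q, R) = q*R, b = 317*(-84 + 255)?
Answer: -1/240405 ≈ -4.1597e-6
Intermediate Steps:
b = 54207 (b = 317*171 = 54207)
w(k, x) = -322 + k + x
B(q, R) = -4 + R*q (B(q, R) = -4 + q*R = -4 + R*q)
1/((b - 1*(-27836)) + ((w(331, 19) - 214922) + B(-450, 239))) = 1/((54207 - 1*(-27836)) + (((-322 + 331 + 19) - 214922) + (-4 + 239*(-450)))) = 1/((54207 + 27836) + ((28 - 214922) + (-4 - 107550))) = 1/(82043 + (-214894 - 107554)) = 1/(82043 - 322448) = 1/(-240405) = -1/240405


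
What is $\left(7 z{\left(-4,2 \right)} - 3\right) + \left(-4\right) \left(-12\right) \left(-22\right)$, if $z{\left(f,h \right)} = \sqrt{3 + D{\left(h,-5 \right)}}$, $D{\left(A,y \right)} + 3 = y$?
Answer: $-1059 + 7 i \sqrt{5} \approx -1059.0 + 15.652 i$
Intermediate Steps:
$D{\left(A,y \right)} = -3 + y$
$z{\left(f,h \right)} = i \sqrt{5}$ ($z{\left(f,h \right)} = \sqrt{3 - 8} = \sqrt{-5} = i \sqrt{5}$)
$\left(7 z{\left(-4,2 \right)} - 3\right) + \left(-4\right) \left(-12\right) \left(-22\right) = \left(7 i \sqrt{5} - 3\right) + \left(-4\right) \left(-12\right) \left(-22\right) = \left(7 i \sqrt{5} - 3\right) + 48 \left(-22\right) = \left(-3 + 7 i \sqrt{5}\right) - 1056 = -1059 + 7 i \sqrt{5}$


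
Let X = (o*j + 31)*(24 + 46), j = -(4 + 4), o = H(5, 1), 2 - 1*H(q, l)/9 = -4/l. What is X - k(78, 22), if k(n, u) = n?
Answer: -28148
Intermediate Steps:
H(q, l) = 18 + 36/l (H(q, l) = 18 - (-36)/l = 18 + 36/l)
o = 54 (o = 18 + 36/1 = 18 + 36*1 = 18 + 36 = 54)
j = -8 (j = -1*8 = -8)
X = -28070 (X = (54*(-8) + 31)*(24 + 46) = (-432 + 31)*70 = -401*70 = -28070)
X - k(78, 22) = -28070 - 1*78 = -28070 - 78 = -28148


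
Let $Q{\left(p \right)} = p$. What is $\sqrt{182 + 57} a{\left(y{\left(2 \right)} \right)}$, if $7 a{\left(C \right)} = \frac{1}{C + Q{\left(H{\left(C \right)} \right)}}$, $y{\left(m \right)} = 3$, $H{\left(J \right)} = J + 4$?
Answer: $\frac{\sqrt{239}}{70} \approx 0.22085$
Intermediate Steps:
$H{\left(J \right)} = 4 + J$
$a{\left(C \right)} = \frac{1}{7 \left(4 + 2 C\right)}$ ($a{\left(C \right)} = \frac{1}{7 \left(C + \left(4 + C\right)\right)} = \frac{1}{7 \left(4 + 2 C\right)}$)
$\sqrt{182 + 57} a{\left(y{\left(2 \right)} \right)} = \sqrt{182 + 57} \frac{1}{14 \left(2 + 3\right)} = \sqrt{239} \frac{1}{14 \cdot 5} = \sqrt{239} \cdot \frac{1}{14} \cdot \frac{1}{5} = \sqrt{239} \cdot \frac{1}{70} = \frac{\sqrt{239}}{70}$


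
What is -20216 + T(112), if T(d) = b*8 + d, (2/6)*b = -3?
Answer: -20176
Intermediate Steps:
b = -9 (b = 3*(-3) = -9)
T(d) = -72 + d (T(d) = -9*8 + d = -72 + d)
-20216 + T(112) = -20216 + (-72 + 112) = -20216 + 40 = -20176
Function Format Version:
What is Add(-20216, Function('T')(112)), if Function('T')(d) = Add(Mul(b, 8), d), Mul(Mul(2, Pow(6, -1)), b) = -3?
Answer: -20176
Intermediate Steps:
b = -9 (b = Mul(3, -3) = -9)
Function('T')(d) = Add(-72, d) (Function('T')(d) = Add(Mul(-9, 8), d) = Add(-72, d))
Add(-20216, Function('T')(112)) = Add(-20216, Add(-72, 112)) = Add(-20216, 40) = -20176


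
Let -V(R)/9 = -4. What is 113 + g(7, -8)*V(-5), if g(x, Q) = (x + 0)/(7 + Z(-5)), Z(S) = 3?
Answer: 691/5 ≈ 138.20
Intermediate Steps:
V(R) = 36 (V(R) = -9*(-4) = 36)
g(x, Q) = x/10 (g(x, Q) = (x + 0)/(7 + 3) = x/10)
113 + g(7, -8)*V(-5) = 113 + ((⅒)*7)*36 = 113 + (7/10)*36 = 113 + 126/5 = 691/5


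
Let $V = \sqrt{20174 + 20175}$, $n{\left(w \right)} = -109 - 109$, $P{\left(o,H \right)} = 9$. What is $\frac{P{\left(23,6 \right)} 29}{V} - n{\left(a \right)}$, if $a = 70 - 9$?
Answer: $218 + \frac{261 \sqrt{40349}}{40349} \approx 219.3$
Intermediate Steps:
$a = 61$
$n{\left(w \right)} = -218$
$V = \sqrt{40349} \approx 200.87$
$\frac{P{\left(23,6 \right)} 29}{V} - n{\left(a \right)} = \frac{9 \cdot 29}{\sqrt{40349}} - -218 = 261 \frac{\sqrt{40349}}{40349} + 218 = \frac{261 \sqrt{40349}}{40349} + 218 = 218 + \frac{261 \sqrt{40349}}{40349}$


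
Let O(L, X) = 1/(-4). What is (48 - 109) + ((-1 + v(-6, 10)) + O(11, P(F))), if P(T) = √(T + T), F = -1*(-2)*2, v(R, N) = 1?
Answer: -245/4 ≈ -61.250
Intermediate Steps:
F = 4 (F = 2*2 = 4)
P(T) = √2*√T (P(T) = √(2*T) = √2*√T)
O(L, X) = -¼
(48 - 109) + ((-1 + v(-6, 10)) + O(11, P(F))) = (48 - 109) + ((-1 + 1) - ¼) = -61 + (0 - ¼) = -61 - ¼ = -245/4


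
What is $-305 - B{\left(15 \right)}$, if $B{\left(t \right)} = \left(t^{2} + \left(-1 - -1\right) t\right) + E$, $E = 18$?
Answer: $-548$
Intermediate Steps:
$B{\left(t \right)} = 18 + t^{2}$ ($B{\left(t \right)} = \left(t^{2} + \left(-1 - -1\right) t\right) + 18 = \left(t^{2} + \left(-1 + 1\right) t\right) + 18 = \left(t^{2} + 0 t\right) + 18 = \left(t^{2} + 0\right) + 18 = t^{2} + 18 = 18 + t^{2}$)
$-305 - B{\left(15 \right)} = -305 - \left(18 + 15^{2}\right) = -305 - \left(18 + 225\right) = -305 - 243 = -548$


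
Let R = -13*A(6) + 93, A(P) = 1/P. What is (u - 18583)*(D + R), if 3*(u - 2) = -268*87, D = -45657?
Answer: 7204831141/6 ≈ 1.2008e+9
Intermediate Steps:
u = -7770 (u = 2 + (-268*87)/3 = 2 + (⅓)*(-23316) = 2 - 7772 = -7770)
R = 545/6 (R = -13/6 + 93 = 545/6 ≈ 90.833)
(u - 18583)*(D + R) = (-7770 - 18583)*(-45657 + 545/6) = -26353*(-273397/6) = 7204831141/6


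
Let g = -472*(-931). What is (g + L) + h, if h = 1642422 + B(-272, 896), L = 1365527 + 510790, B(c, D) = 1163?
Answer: 3959334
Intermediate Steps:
L = 1876317
h = 1643585 (h = 1642422 + 1163 = 1643585)
g = 439432
(g + L) + h = (439432 + 1876317) + 1643585 = 2315749 + 1643585 = 3959334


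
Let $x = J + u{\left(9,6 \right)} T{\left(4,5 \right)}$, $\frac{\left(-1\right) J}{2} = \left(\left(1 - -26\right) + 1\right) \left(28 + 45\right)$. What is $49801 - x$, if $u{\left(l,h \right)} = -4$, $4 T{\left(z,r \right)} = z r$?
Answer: $53909$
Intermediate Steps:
$T{\left(z,r \right)} = \frac{r z}{4}$ ($T{\left(z,r \right)} = \frac{z r}{4} = \frac{r z}{4}$)
$J = -4088$ ($J = - 2 \left(\left(1 - -26\right) + 1\right) \left(28 + 45\right) = - 2 \left(\left(1 + 26\right) + 1\right) 73 = - 2 \left(27 + 1\right) 73 = - 2 \cdot 28 \cdot 73 = \left(-2\right) 2044 = -4088$)
$x = -4108$ ($x = -4088 - 4 \cdot \frac{1}{4} \cdot 5 \cdot 4 = -4088 - 20 = -4108$)
$49801 - x = 49801 - -4108 = 49801 + 4108 = 53909$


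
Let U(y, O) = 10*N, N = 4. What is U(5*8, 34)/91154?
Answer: 20/45577 ≈ 0.00043882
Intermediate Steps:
U(y, O) = 40 (U(y, O) = 10*4 = 40)
U(5*8, 34)/91154 = 40/91154 = 40*(1/91154) = 20/45577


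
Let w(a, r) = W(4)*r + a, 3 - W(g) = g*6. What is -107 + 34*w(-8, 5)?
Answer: -3949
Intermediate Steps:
W(g) = 3 - 6*g (W(g) = 3 - g*6 = 3 - 6*g)
w(a, r) = a - 21*r (w(a, r) = (3 - 6*4)*r + a = (3 - 24)*r + a = -21*r + a = a - 21*r)
-107 + 34*w(-8, 5) = -107 + 34*(-8 - 21*5) = -107 + 34*(-8 - 105) = -107 + 34*(-113) = -107 - 3842 = -3949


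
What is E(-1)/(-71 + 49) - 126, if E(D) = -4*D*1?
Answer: -1388/11 ≈ -126.18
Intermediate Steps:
E(D) = -4*D
E(-1)/(-71 + 49) - 126 = (-4*(-1))/(-71 + 49) - 126 = 4/(-22) - 126 = -1/22*4 - 126 = -2/11 - 126 = -1388/11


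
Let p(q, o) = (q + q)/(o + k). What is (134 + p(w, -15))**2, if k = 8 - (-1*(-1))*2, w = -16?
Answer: 1532644/81 ≈ 18922.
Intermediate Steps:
k = 6 (k = 8 - 2 = 6)
p(q, o) = 2*q/(6 + o) (p(q, o) = (q + q)/(o + 6) = (2*q)/(6 + o) = 2*q/(6 + o))
(134 + p(w, -15))**2 = (134 + 2*(-16)/(6 - 15))**2 = (134 + 2*(-16)/(-9))**2 = (134 + 2*(-16)*(-1/9))**2 = (134 + 32/9)**2 = (1238/9)**2 = 1532644/81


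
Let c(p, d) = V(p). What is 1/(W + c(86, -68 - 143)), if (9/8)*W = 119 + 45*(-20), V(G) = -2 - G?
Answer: -9/7040 ≈ -0.0012784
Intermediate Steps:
c(p, d) = -2 - p
W = -6248/9 (W = 8*(119 + 45*(-20))/9 = 8*(119 - 900)/9 = (8/9)*(-781) = -6248/9 ≈ -694.22)
1/(W + c(86, -68 - 143)) = 1/(-6248/9 + (-2 - 1*86)) = 1/(-6248/9 + (-2 - 86)) = 1/(-6248/9 - 88) = 1/(-7040/9) = -9/7040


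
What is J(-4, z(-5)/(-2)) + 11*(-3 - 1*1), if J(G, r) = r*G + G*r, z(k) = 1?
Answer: -40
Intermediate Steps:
J(G, r) = 2*G*r (J(G, r) = G*r + G*r = 2*G*r)
J(-4, z(-5)/(-2)) + 11*(-3 - 1*1) = 2*(-4)*(1/(-2)) + 11*(-3 - 1*1) = 2*(-4)*(1*(-½)) + 11*(-3 - 1) = 2*(-4)*(-½) + 11*(-4) = 4 - 44 = -40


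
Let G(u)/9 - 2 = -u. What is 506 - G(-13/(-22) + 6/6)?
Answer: 11051/22 ≈ 502.32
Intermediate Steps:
G(u) = 18 - 9*u (G(u) = 18 + 9*(-u) = 18 - 9*u)
506 - G(-13/(-22) + 6/6) = 506 - (18 - 9*(-13/(-22) + 6/6)) = 506 - (18 - 9*(-13*(-1/22) + 6*(⅙))) = 506 - (18 - 9*(13/22 + 1)) = 506 - (18 - 9*35/22) = 506 - (18 - 315/22) = 506 - 1*81/22 = 506 - 81/22 = 11051/22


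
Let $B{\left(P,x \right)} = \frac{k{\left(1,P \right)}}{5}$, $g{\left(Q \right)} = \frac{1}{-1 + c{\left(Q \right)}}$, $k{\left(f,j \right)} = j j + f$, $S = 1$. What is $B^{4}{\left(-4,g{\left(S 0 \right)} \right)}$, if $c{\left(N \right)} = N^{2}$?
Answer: $\frac{83521}{625} \approx 133.63$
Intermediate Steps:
$k{\left(f,j \right)} = f + j^{2}$ ($k{\left(f,j \right)} = j^{2} + f = f + j^{2}$)
$g{\left(Q \right)} = \frac{1}{-1 + Q^{2}}$
$B{\left(P,x \right)} = \frac{1}{5} + \frac{P^{2}}{5}$ ($B{\left(P,x \right)} = \frac{1 + P^{2}}{5} = \left(1 + P^{2}\right) \frac{1}{5} = \frac{1}{5} + \frac{P^{2}}{5}$)
$B^{4}{\left(-4,g{\left(S 0 \right)} \right)} = \left(\frac{1}{5} + \frac{\left(-4\right)^{2}}{5}\right)^{4} = \left(\frac{1}{5} + \frac{1}{5} \cdot 16\right)^{4} = \left(\frac{1}{5} + \frac{16}{5}\right)^{4} = \left(\frac{17}{5}\right)^{4} = \frac{83521}{625}$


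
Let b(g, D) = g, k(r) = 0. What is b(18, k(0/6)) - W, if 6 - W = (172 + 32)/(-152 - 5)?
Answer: 1680/157 ≈ 10.701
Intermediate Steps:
W = 1146/157 (W = 6 - (172 + 32)/(-152 - 5) = 6 - 204/(-157) = 6 - 204*(-1)/157 = 6 - 1*(-204/157) = 6 + 204/157 = 1146/157 ≈ 7.2994)
b(18, k(0/6)) - W = 18 - 1*1146/157 = 18 - 1146/157 = 1680/157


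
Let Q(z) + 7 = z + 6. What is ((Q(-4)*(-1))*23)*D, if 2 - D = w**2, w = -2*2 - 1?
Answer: -2645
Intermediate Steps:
w = -5 (w = -4 - 1 = -5)
Q(z) = -1 + z (Q(z) = -7 + (z + 6) = -7 + (6 + z) = -1 + z)
D = -23 (D = 2 - 1*(-5)**2 = 2 - 1*25 = 2 - 25 = -23)
((Q(-4)*(-1))*23)*D = (((-1 - 4)*(-1))*23)*(-23) = (-5*(-1)*23)*(-23) = (5*23)*(-23) = 115*(-23) = -2645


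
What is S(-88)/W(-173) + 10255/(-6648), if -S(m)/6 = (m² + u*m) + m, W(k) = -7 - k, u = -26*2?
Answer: -244806173/551784 ≈ -443.66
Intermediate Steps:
u = -52
S(m) = -6*m² + 306*m (S(m) = -6*((m² - 52*m) + m) = -6*(m² - 51*m) = -6*m² + 306*m)
S(-88)/W(-173) + 10255/(-6648) = (6*(-88)*(51 - 1*(-88)))/(-7 - 1*(-173)) + 10255/(-6648) = (6*(-88)*(51 + 88))/(-7 + 173) + 10255*(-1/6648) = (6*(-88)*139)/166 - 10255/6648 = -73392*1/166 - 10255/6648 = -36696/83 - 10255/6648 = -244806173/551784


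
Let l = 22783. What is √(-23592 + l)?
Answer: I*√809 ≈ 28.443*I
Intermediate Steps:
√(-23592 + l) = √(-23592 + 22783) = √(-809) = I*√809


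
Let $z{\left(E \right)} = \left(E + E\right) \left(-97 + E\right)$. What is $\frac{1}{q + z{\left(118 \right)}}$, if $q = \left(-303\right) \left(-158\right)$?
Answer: $\frac{1}{52830} \approx 1.8929 \cdot 10^{-5}$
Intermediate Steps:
$z{\left(E \right)} = 2 E \left(-97 + E\right)$
$q = 47874$
$\frac{1}{q + z{\left(118 \right)}} = \frac{1}{47874 + 2 \cdot 118 \left(-97 + 118\right)} = \frac{1}{47874 + 2 \cdot 118 \cdot 21} = \frac{1}{47874 + 4956} = \frac{1}{52830}$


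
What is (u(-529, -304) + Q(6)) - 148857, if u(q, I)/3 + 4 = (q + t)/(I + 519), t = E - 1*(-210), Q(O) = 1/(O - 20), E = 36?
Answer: -448107791/3010 ≈ -1.4887e+5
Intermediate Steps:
Q(O) = 1/(-20 + O)
t = 246 (t = 36 - 1*(-210) = 36 + 210 = 246)
u(q, I) = -12 + 3*(246 + q)/(519 + I) (u(q, I) = -12 + 3*((q + 246)/(I + 519)) = -12 + 3*((246 + q)/(519 + I)) = -12 + 3*(246 + q)/(519 + I))
(u(-529, -304) + Q(6)) - 148857 = (3*(-1830 - 529 - 4*(-304))/(519 - 304) + 1/(-20 + 6)) - 148857 = (3*(-1830 - 529 + 1216)/215 + 1/(-14)) - 148857 = (3*(1/215)*(-1143) - 1/14) - 148857 = (-3429/215 - 1/14) - 148857 = -48221/3010 - 148857 = -448107791/3010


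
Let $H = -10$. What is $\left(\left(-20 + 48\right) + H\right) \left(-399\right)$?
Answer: $-7182$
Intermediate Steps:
$\left(\left(-20 + 48\right) + H\right) \left(-399\right) = \left(\left(-20 + 48\right) - 10\right) \left(-399\right) = \left(28 - 10\right) \left(-399\right) = 18 \left(-399\right) = -7182$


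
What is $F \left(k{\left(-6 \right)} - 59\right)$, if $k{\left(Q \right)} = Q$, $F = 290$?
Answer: $-18850$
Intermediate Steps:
$F \left(k{\left(-6 \right)} - 59\right) = 290 \left(-6 - 59\right) = 290 \left(-65\right) = -18850$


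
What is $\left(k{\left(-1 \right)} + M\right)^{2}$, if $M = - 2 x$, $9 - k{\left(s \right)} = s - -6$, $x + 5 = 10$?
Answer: $36$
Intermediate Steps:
$x = 5$ ($x = -5 + 10 = 5$)
$k{\left(s \right)} = 3 - s$ ($k{\left(s \right)} = 9 - \left(s - -6\right) = 9 - \left(s + 6\right) = 9 - \left(6 + s\right) = 3 - s$)
$M = -10$ ($M = \left(-2\right) 5 = -10$)
$\left(k{\left(-1 \right)} + M\right)^{2} = \left(\left(3 - -1\right) - 10\right)^{2} = \left(\left(3 + 1\right) - 10\right)^{2} = \left(4 - 10\right)^{2} = \left(-6\right)^{2} = 36$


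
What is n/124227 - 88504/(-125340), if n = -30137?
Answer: 601434569/1297551015 ≈ 0.46352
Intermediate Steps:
n/124227 - 88504/(-125340) = -30137/124227 - 88504/(-125340) = -30137*1/124227 - 88504*(-1/125340) = -30137/124227 + 22126/31335 = 601434569/1297551015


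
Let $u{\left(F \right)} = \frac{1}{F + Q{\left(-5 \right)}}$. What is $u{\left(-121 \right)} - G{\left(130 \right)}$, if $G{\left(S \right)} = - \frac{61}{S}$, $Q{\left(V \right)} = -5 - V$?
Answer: $\frac{7251}{15730} \approx 0.46097$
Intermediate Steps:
$u{\left(F \right)} = \frac{1}{F}$ ($u{\left(F \right)} = \frac{1}{F - 0} = \frac{1}{F + \left(-5 + 5\right)} = \frac{1}{F + 0} = \frac{1}{F}$)
$u{\left(-121 \right)} - G{\left(130 \right)} = \frac{1}{-121} - - \frac{61}{130} = - \frac{1}{121} - \left(-61\right) \frac{1}{130} = - \frac{1}{121} - - \frac{61}{130} = - \frac{1}{121} + \frac{61}{130} = \frac{7251}{15730}$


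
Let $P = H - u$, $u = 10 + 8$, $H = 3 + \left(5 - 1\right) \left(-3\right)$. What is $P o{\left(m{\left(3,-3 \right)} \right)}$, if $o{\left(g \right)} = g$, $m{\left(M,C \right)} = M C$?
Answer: $243$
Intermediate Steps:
$m{\left(M,C \right)} = C M$
$H = -9$ ($H = 3 + 4 \left(-3\right) = 3 - 12 = -9$)
$u = 18$
$P = -27$ ($P = -9 - 18 = -27$)
$P o{\left(m{\left(3,-3 \right)} \right)} = - 27 \left(\left(-3\right) 3\right) = \left(-27\right) \left(-9\right) = 243$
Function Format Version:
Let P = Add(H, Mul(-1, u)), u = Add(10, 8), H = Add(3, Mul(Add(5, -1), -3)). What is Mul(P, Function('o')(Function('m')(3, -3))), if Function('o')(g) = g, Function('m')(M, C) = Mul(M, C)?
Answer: 243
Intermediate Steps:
Function('m')(M, C) = Mul(C, M)
H = -9 (H = Add(3, Mul(4, -3)) = Add(3, -12) = -9)
u = 18
P = -27 (P = Add(-9, Mul(-1, 18)) = Add(-9, -18) = -27)
Mul(P, Function('o')(Function('m')(3, -3))) = Mul(-27, Mul(-3, 3)) = Mul(-27, -9) = 243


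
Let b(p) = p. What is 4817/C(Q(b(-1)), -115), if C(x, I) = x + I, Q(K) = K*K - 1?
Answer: -4817/115 ≈ -41.887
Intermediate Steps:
Q(K) = -1 + K² (Q(K) = K² - 1 = -1 + K²)
C(x, I) = I + x
4817/C(Q(b(-1)), -115) = 4817/(-115 + (-1 + (-1)²)) = 4817/(-115 + (-1 + 1)) = 4817/(-115 + 0) = 4817/(-115) = 4817*(-1/115) = -4817/115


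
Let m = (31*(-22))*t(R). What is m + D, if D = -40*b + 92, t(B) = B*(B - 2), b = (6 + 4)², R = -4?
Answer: -20276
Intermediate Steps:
b = 100 (b = 10² = 100)
t(B) = B*(-2 + B)
D = -3908 (D = -40*100 + 92 = -4000 + 92 = -3908)
m = -16368 (m = (31*(-22))*(-4*(-2 - 4)) = -(-2728)*(-6) = -682*24 = -16368)
m + D = -16368 - 3908 = -20276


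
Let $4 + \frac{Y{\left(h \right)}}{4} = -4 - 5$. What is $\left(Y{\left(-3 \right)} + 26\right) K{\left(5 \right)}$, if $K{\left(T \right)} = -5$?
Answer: $130$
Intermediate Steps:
$Y{\left(h \right)} = -52$ ($Y{\left(h \right)} = -16 + 4 \left(-4 - 5\right) = -16 + 4 \left(-9\right) = -16 - 36 = -52$)
$\left(Y{\left(-3 \right)} + 26\right) K{\left(5 \right)} = \left(-52 + 26\right) \left(-5\right) = \left(-26\right) \left(-5\right) = 130$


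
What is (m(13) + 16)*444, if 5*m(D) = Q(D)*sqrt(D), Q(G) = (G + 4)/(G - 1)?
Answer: 7104 + 629*sqrt(13)/5 ≈ 7557.6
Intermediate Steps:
Q(G) = (4 + G)/(-1 + G)
m(D) = sqrt(D)*(4 + D)/(5*(-1 + D)) (m(D) = (((4 + D)/(-1 + D))*sqrt(D))/5 = (sqrt(D)*(4 + D)/(-1 + D))/5 = sqrt(D)*(4 + D)/(5*(-1 + D)))
(m(13) + 16)*444 = (sqrt(13)*(4 + 13)/(5*(-1 + 13)) + 16)*444 = ((1/5)*sqrt(13)*17/12 + 16)*444 = ((1/5)*sqrt(13)*(1/12)*17 + 16)*444 = (17*sqrt(13)/60 + 16)*444 = (16 + 17*sqrt(13)/60)*444 = 7104 + 629*sqrt(13)/5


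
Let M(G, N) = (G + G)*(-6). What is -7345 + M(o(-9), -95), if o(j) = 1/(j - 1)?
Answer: -36719/5 ≈ -7343.8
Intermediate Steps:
o(j) = 1/(-1 + j)
M(G, N) = -12*G (M(G, N) = (2*G)*(-6) = -12*G)
-7345 + M(o(-9), -95) = -7345 - 12/(-1 - 9) = -7345 - 12/(-10) = -7345 - 12*(-⅒) = -7345 + 6/5 = -36719/5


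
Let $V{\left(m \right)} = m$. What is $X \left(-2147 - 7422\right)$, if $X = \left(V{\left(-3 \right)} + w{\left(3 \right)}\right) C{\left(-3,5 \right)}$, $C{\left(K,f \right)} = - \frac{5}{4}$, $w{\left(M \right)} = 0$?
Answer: $- \frac{143535}{4} \approx -35884.0$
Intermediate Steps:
$C{\left(K,f \right)} = - \frac{5}{4}$ ($C{\left(K,f \right)} = \left(-5\right) \frac{1}{4} = - \frac{5}{4}$)
$X = \frac{15}{4}$ ($X = \left(-3 + 0\right) \left(- \frac{5}{4}\right) = \left(-3\right) \left(- \frac{5}{4}\right) = \frac{15}{4} \approx 3.75$)
$X \left(-2147 - 7422\right) = \frac{15 \left(-2147 - 7422\right)}{4} = \frac{15}{4} \left(-9569\right) = - \frac{143535}{4}$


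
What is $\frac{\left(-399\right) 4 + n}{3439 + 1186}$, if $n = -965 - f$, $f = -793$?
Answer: $- \frac{1768}{4625} \approx -0.38227$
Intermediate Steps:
$n = -172$ ($n = -965 - -793 = -965 + 793 = -172$)
$\frac{\left(-399\right) 4 + n}{3439 + 1186} = \frac{\left(-399\right) 4 - 172}{3439 + 1186} = \frac{-1596 - 172}{4625} = \left(-1768\right) \frac{1}{4625} = - \frac{1768}{4625}$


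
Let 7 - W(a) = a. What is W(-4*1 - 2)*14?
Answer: 182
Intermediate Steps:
W(a) = 7 - a
W(-4*1 - 2)*14 = (7 - (-4*1 - 2))*14 = (7 - (-4 - 2))*14 = (7 - 1*(-6))*14 = (7 + 6)*14 = 13*14 = 182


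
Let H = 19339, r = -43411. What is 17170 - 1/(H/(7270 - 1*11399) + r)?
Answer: 3077951860989/179263358 ≈ 17170.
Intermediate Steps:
17170 - 1/(H/(7270 - 1*11399) + r) = 17170 - 1/(19339/(7270 - 1*11399) - 43411) = 17170 - 1/(19339/(7270 - 11399) - 43411) = 17170 - 1/(19339/(-4129) - 43411) = 17170 - 1/(19339*(-1/4129) - 43411) = 17170 - 1/(-19339/4129 - 43411) = 17170 - 1/(-179263358/4129) = 17170 - 1*(-4129/179263358) = 17170 + 4129/179263358 = 3077951860989/179263358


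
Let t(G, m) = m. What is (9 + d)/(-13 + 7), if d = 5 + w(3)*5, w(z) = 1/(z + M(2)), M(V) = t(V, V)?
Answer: -5/2 ≈ -2.5000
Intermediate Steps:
M(V) = V
w(z) = 1/(2 + z) (w(z) = 1/(z + 2) = 1/(2 + z))
d = 6 (d = 5 + 5/(2 + 3) = 5 + 5/5 = 5 + (⅕)*5 = 5 + 1 = 6)
(9 + d)/(-13 + 7) = (9 + 6)/(-13 + 7) = 15/(-6) = -⅙*15 = -5/2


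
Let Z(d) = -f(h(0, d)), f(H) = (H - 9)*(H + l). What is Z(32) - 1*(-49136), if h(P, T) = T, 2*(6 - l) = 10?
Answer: 48377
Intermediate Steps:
l = 1 (l = 6 - ½*10 = 6 - 5 = 1)
f(H) = (1 + H)*(-9 + H) (f(H) = (H - 9)*(H + 1) = (-9 + H)*(1 + H) = (1 + H)*(-9 + H))
Z(d) = 9 - d² + 8*d (Z(d) = -(-9 + d² - 8*d) = 9 - d² + 8*d)
Z(32) - 1*(-49136) = (9 - 1*32² + 8*32) - 1*(-49136) = (9 - 1*1024 + 256) + 49136 = (9 - 1024 + 256) + 49136 = -759 + 49136 = 48377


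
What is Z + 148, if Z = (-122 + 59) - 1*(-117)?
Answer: 202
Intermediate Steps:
Z = 54 (Z = -63 + 117 = 54)
Z + 148 = 54 + 148 = 202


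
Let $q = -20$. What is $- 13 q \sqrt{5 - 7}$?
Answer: $260 i \sqrt{2} \approx 367.7 i$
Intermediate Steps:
$- 13 q \sqrt{5 - 7} = \left(-13\right) \left(-20\right) \sqrt{5 - 7} = 260 \sqrt{-2} = 260 i \sqrt{2}$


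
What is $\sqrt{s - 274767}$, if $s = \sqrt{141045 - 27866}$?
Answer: $\sqrt{-274767 + \sqrt{113179}} \approx 523.86 i$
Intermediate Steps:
$s = \sqrt{113179} \approx 336.42$
$\sqrt{s - 274767} = \sqrt{\sqrt{113179} - 274767} = \sqrt{-274767 + \sqrt{113179}}$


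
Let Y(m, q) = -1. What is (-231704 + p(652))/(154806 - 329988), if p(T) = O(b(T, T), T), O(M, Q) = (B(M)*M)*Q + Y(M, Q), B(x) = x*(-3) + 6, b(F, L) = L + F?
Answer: 1107048051/58394 ≈ 18958.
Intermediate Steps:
b(F, L) = F + L
B(x) = 6 - 3*x (B(x) = -3*x + 6 = 6 - 3*x)
O(M, Q) = -1 + M*Q*(6 - 3*M) (O(M, Q) = ((6 - 3*M)*M)*Q - 1 = (M*(6 - 3*M))*Q - 1 = M*Q*(6 - 3*M) - 1 = -1 + M*Q*(6 - 3*M))
p(T) = -1 - 6*T²*(-2 + 2*T) (p(T) = -1 - 3*(T + T)*T*(-2 + (T + T)) = -1 - 3*2*T*T*(-2 + 2*T) = -1 - 6*T²*(-2 + 2*T))
(-231704 + p(652))/(154806 - 329988) = (-231704 + (-1 + 12*652²*(1 - 1*652)))/(154806 - 329988) = (-231704 + (-1 + 12*425104*(1 - 652)))/(-175182) = (-231704 + (-1 + 12*425104*(-651)))*(-1/175182) = (-231704 + (-1 - 3320912448))*(-1/175182) = (-231704 - 3320912449)*(-1/175182) = -3321144153*(-1/175182) = 1107048051/58394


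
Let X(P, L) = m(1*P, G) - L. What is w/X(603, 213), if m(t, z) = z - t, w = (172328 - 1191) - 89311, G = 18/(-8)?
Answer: -327304/3273 ≈ -100.00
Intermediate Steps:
G = -9/4 (G = 18*(-1/8) = -9/4 ≈ -2.2500)
w = 81826 (w = 171137 - 89311 = 81826)
X(P, L) = -9/4 - L - P (X(P, L) = (-9/4 - P) - L = -9/4 - L - P)
w/X(603, 213) = 81826/(-9/4 - 1*213 - 1*603) = 81826/(-9/4 - 213 - 603) = 81826/(-3273/4) = 81826*(-4/3273) = -327304/3273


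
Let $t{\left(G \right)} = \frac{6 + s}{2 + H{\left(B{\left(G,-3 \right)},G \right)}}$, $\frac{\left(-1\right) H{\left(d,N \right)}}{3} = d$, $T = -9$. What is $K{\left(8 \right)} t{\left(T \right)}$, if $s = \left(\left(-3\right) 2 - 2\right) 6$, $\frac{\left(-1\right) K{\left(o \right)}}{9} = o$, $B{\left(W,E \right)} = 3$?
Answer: $-432$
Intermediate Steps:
$K{\left(o \right)} = - 9 o$
$H{\left(d,N \right)} = - 3 d$
$s = -48$ ($s = \left(-6 - 2\right) 6 = \left(-8\right) 6 = -48$)
$t{\left(G \right)} = 6$ ($t{\left(G \right)} = \frac{6 - 48}{2 - 9} = - \frac{42}{2 - 9} = - \frac{42}{-7} = \left(-42\right) \left(- \frac{1}{7}\right) = 6$)
$K{\left(8 \right)} t{\left(T \right)} = \left(-9\right) 8 \cdot 6 = \left(-72\right) 6 = -432$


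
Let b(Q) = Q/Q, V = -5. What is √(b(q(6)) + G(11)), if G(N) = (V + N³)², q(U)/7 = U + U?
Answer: √1758277 ≈ 1326.0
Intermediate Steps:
q(U) = 14*U (q(U) = 7*(U + U) = 7*(2*U) = 14*U)
G(N) = (-5 + N³)²
b(Q) = 1
√(b(q(6)) + G(11)) = √(1 + (-5 + 11³)²) = √(1 + (-5 + 1331)²) = √(1 + 1326²) = √(1 + 1758276) = √1758277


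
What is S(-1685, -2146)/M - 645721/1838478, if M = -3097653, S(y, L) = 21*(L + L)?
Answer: -611504631239/1898322297378 ≈ -0.32213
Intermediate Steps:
S(y, L) = 42*L (S(y, L) = 21*(2*L) = 42*L)
S(-1685, -2146)/M - 645721/1838478 = (42*(-2146))/(-3097653) - 645721/1838478 = -90132*(-1/3097653) - 645721*1/1838478 = 30044/1032551 - 645721/1838478 = -611504631239/1898322297378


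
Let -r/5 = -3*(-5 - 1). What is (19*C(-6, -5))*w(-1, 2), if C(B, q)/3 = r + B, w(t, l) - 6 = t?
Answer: -27360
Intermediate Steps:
w(t, l) = 6 + t
r = -90 (r = -(-15)*(-5 - 1) = -(-15)*(-6) = -5*18 = -90)
C(B, q) = -270 + 3*B (C(B, q) = 3*(-90 + B) = -270 + 3*B)
(19*C(-6, -5))*w(-1, 2) = (19*(-270 + 3*(-6)))*(6 - 1) = (19*(-270 - 18))*5 = (19*(-288))*5 = -5472*5 = -27360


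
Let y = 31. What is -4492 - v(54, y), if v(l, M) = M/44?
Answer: -197679/44 ≈ -4492.7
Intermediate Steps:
v(l, M) = M/44 (v(l, M) = M*(1/44) = M/44)
-4492 - v(54, y) = -4492 - 31/44 = -197679/44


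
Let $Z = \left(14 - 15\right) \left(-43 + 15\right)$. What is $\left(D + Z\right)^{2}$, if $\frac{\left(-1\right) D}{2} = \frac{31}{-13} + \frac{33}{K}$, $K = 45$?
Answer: $\frac{37258816}{38025} \approx 979.85$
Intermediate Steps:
$D = \frac{644}{195}$ ($D = - 2 \left(\frac{31}{-13} + \frac{33}{45}\right) = - 2 \left(31 \left(- \frac{1}{13}\right) + 33 \cdot \frac{1}{45}\right) = - 2 \left(- \frac{31}{13} + \frac{11}{15}\right) = \left(-2\right) \left(- \frac{322}{195}\right) = \frac{644}{195} \approx 3.3026$)
$Z = 28$ ($Z = \left(-1\right) \left(-28\right) = 28$)
$\left(D + Z\right)^{2} = \left(\frac{644}{195} + 28\right)^{2} = \left(\frac{6104}{195}\right)^{2} = \frac{37258816}{38025}$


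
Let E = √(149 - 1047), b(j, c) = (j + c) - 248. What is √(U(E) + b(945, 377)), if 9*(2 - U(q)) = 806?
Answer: √8878/3 ≈ 31.408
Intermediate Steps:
b(j, c) = -248 + c + j (b(j, c) = (c + j) - 248 = -248 + c + j)
E = I*√898 (E = √(-898) = I*√898 ≈ 29.967*I)
U(q) = -788/9 (U(q) = 2 - ⅑*806 = 2 - 806/9 = -788/9)
√(U(E) + b(945, 377)) = √(-788/9 + (-248 + 377 + 945)) = √(-788/9 + 1074) = √(8878/9) = √8878/3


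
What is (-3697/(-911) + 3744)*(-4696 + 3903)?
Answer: -2707683433/911 ≈ -2.9722e+6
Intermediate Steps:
(-3697/(-911) + 3744)*(-4696 + 3903) = (-3697*(-1/911) + 3744)*(-793) = (3697/911 + 3744)*(-793) = (3414481/911)*(-793) = -2707683433/911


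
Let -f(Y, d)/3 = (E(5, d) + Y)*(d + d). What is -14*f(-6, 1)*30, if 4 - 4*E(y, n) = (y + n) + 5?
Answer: -19530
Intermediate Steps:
E(y, n) = -¼ - n/4 - y/4 (E(y, n) = 1 - ((y + n) + 5)/4 = 1 - ((n + y) + 5)/4 = 1 - (5 + n + y)/4 = 1 + (-5/4 - n/4 - y/4) = -¼ - n/4 - y/4)
f(Y, d) = -6*d*(-3/2 + Y - d/4) (f(Y, d) = -3*((-¼ - d/4 - ¼*5) + Y)*(d + d) = -3*((-¼ - d/4 - 5/4) + Y)*2*d = -3*((-3/2 - d/4) + Y)*2*d = -3*(-3/2 + Y - d/4)*2*d = -6*d*(-3/2 + Y - d/4))
-14*f(-6, 1)*30 = -21*(6 + 1 - 4*(-6))*30 = -21*(6 + 1 + 24)*30 = -21*31*30 = -14*93/2*30 = -651*30 = -19530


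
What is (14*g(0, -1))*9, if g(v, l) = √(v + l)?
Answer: 126*I ≈ 126.0*I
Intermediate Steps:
g(v, l) = √(l + v)
(14*g(0, -1))*9 = (14*√(-1 + 0))*9 = (14*√(-1))*9 = (14*I)*9 = 126*I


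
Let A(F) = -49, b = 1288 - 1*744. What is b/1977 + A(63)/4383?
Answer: 762493/2888397 ≈ 0.26398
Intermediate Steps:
b = 544 (b = 1288 - 744 = 544)
b/1977 + A(63)/4383 = 544/1977 - 49/4383 = 762493/2888397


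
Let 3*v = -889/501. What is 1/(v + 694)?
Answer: 1503/1042193 ≈ 0.0014422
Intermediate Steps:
v = -889/1503 (v = (-889/501)/3 = (-889*1/501)/3 = (⅓)*(-889/501) = -889/1503 ≈ -0.59148)
1/(v + 694) = 1/(-889/1503 + 694) = 1/(1042193/1503) = 1503/1042193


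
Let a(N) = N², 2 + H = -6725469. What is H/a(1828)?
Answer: -6725471/3341584 ≈ -2.0127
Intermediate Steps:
H = -6725471 (H = -2 - 6725469 = -6725471)
H/a(1828) = -6725471/(1828²) = -6725471/3341584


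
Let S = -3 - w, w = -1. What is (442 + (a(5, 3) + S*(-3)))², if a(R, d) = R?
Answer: 205209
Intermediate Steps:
S = -2 (S = -3 - 1*(-1) = -3 + 1 = -2)
(442 + (a(5, 3) + S*(-3)))² = (442 + (5 - 2*(-3)))² = (442 + (5 + 6))² = (442 + 11)² = 453² = 205209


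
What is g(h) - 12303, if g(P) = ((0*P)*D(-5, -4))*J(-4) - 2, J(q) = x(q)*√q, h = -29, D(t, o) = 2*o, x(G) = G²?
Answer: -12305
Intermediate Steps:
J(q) = q^(5/2) (J(q) = q²*√q = q^(5/2))
g(P) = -2 (g(P) = ((0*P)*(2*(-4)))*(-4)^(5/2) - 2 = (0*(-8))*(32*I) - 2 = 0*(32*I) - 2 = 0 - 2 = -2)
g(h) - 12303 = -2 - 12303 = -12305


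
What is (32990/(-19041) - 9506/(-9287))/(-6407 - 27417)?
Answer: 7835899/373826583438 ≈ 2.0961e-5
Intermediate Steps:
(32990/(-19041) - 9506/(-9287))/(-6407 - 27417) = (32990*(-1/19041) - 9506*(-1/9287))/(-33824) = (-32990/19041 + 9506/9287)*(-1/33824) = -125374384/176833767*(-1/33824) = 7835899/373826583438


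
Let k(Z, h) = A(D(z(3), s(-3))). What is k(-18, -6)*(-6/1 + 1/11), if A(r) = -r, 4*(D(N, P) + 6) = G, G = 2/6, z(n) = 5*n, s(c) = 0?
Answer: -4615/132 ≈ -34.962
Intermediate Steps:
G = ⅓ (G = 2*(⅙) = ⅓ ≈ 0.33333)
D(N, P) = -71/12 (D(N, P) = -6 + (¼)*(⅓) = -6 + 1/12 = -71/12)
k(Z, h) = 71/12 (k(Z, h) = -1*(-71/12) = 71/12)
k(-18, -6)*(-6/1 + 1/11) = 71*(-6/1 + 1/11)/12 = 71*(-6*1 + 1*(1/11))/12 = 71*(-6 + 1/11)/12 = (71/12)*(-65/11) = -4615/132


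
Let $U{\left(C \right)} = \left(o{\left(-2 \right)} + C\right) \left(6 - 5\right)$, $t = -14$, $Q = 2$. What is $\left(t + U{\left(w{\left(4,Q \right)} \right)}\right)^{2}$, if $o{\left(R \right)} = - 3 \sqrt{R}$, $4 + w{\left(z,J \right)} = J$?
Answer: $238 + 96 i \sqrt{2} \approx 238.0 + 135.76 i$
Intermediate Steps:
$w{\left(z,J \right)} = -4 + J$
$U{\left(C \right)} = C - 3 i \sqrt{2}$ ($U{\left(C \right)} = \left(- 3 \sqrt{-2} + C\right) \left(6 - 5\right) = \left(- 3 i \sqrt{2} + C\right) 1 = \left(C - 3 i \sqrt{2}\right) 1 = C - 3 i \sqrt{2}$)
$\left(t + U{\left(w{\left(4,Q \right)} \right)}\right)^{2} = \left(-14 + \left(\left(-4 + 2\right) - 3 i \sqrt{2}\right)\right)^{2} = \left(-14 - \left(2 + 3 i \sqrt{2}\right)\right)^{2} = \left(-16 - 3 i \sqrt{2}\right)^{2}$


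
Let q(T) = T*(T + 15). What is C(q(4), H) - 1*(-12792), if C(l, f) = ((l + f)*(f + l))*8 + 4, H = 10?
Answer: 71964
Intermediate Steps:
q(T) = T*(15 + T)
C(l, f) = 4 + 8*(f + l)² (C(l, f) = ((f + l)*(f + l))*8 + 4 = (f + l)²*8 + 4 = 8*(f + l)² + 4 = 4 + 8*(f + l)²)
C(q(4), H) - 1*(-12792) = (4 + 8*(10 + 4*(15 + 4))²) - 1*(-12792) = (4 + 8*(10 + 4*19)²) + 12792 = (4 + 8*(10 + 76)²) + 12792 = (4 + 8*86²) + 12792 = (4 + 8*7396) + 12792 = (4 + 59168) + 12792 = 59172 + 12792 = 71964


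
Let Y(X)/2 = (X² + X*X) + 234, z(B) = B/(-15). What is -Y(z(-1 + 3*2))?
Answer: -4216/9 ≈ -468.44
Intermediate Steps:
z(B) = -B/15 (z(B) = B*(-1/15) = -B/15)
Y(X) = 468 + 4*X² (Y(X) = 2*((X² + X*X) + 234) = 2*((X² + X²) + 234) = 2*(2*X² + 234) = 2*(234 + 2*X²) = 468 + 4*X²)
-Y(z(-1 + 3*2)) = -(468 + 4*(-(-1 + 3*2)/15)²) = -(468 + 4*(-(-1 + 6)/15)²) = -(468 + 4*(-1/15*5)²) = -(468 + 4*(-⅓)²) = -(468 + 4*(⅑)) = -(468 + 4/9) = -1*4216/9 = -4216/9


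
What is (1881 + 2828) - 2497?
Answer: 2212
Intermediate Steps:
(1881 + 2828) - 2497 = 4709 - 2497 = 2212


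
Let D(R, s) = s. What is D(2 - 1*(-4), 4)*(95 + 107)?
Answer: 808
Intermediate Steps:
D(2 - 1*(-4), 4)*(95 + 107) = 4*(95 + 107) = 4*202 = 808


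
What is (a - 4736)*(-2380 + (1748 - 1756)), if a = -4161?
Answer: 21246036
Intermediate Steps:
(a - 4736)*(-2380 + (1748 - 1756)) = (-4161 - 4736)*(-2380 + (1748 - 1756)) = -8897*(-2380 - 8) = -8897*(-2388) = 21246036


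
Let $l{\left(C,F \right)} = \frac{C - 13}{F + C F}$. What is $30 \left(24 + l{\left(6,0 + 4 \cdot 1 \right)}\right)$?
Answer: $\frac{1425}{2} \approx 712.5$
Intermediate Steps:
$l{\left(C,F \right)} = \frac{-13 + C}{F + C F}$
$30 \left(24 + l{\left(6,0 + 4 \cdot 1 \right)}\right) = 30 \left(24 + \frac{-13 + 6}{\left(0 + 4 \cdot 1\right) \left(1 + 6\right)}\right) = 30 \left(24 + \frac{1}{0 + 4} \cdot \frac{1}{7} \left(-7\right)\right) = 30 \left(24 + \frac{1}{4} \cdot \frac{1}{7} \left(-7\right)\right) = 30 \left(24 - \frac{1}{4}\right) = 30 \cdot \frac{95}{4} = \frac{1425}{2}$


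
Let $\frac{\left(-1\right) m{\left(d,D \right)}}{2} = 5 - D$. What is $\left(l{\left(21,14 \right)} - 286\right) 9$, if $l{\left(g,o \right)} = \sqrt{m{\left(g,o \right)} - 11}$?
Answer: $-2574 + 9 \sqrt{7} \approx -2550.2$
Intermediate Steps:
$m{\left(d,D \right)} = -10 + 2 D$ ($m{\left(d,D \right)} = - 2 \left(5 - D\right) = -10 + 2 D$)
$l{\left(g,o \right)} = \sqrt{-21 + 2 o}$ ($l{\left(g,o \right)} = \sqrt{\left(-10 + 2 o\right) - 11} = \sqrt{-21 + 2 o}$)
$\left(l{\left(21,14 \right)} - 286\right) 9 = \left(\sqrt{-21 + 2 \cdot 14} - 286\right) 9 = \left(\sqrt{-21 + 28} - 286\right) 9 = \left(\sqrt{7} - 286\right) 9 = \left(-286 + \sqrt{7}\right) 9 = -2574 + 9 \sqrt{7}$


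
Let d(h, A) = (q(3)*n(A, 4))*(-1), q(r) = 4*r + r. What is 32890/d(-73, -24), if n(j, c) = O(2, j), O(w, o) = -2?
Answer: 3289/3 ≈ 1096.3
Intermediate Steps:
n(j, c) = -2
q(r) = 5*r
d(h, A) = 30 (d(h, A) = ((5*3)*(-2))*(-1) = (15*(-2))*(-1) = -30*(-1) = 30)
32890/d(-73, -24) = 32890/30 = 32890*(1/30) = 3289/3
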